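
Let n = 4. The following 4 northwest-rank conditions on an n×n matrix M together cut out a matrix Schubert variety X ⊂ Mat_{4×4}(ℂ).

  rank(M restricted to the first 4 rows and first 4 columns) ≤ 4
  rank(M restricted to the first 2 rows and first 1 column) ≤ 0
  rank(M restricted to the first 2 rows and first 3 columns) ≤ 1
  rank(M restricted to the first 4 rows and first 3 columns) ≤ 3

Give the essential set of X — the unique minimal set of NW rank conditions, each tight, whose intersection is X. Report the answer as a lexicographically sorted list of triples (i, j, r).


Rank table r_w(4×4) implied by the 4 constraints:

  row 1: 0 | 1 | 1 | 1
  row 2: 0 | 1 | 1 | 2
  row 3: 1 | 2 | 2 | 3
  row 4: 1 | 2 | 3 | 4

so w = (2, 4, 1, 3).

Fulton essential set (2 of the 3 Rothe cells):

[(2, 1, 0), (2, 3, 1)]


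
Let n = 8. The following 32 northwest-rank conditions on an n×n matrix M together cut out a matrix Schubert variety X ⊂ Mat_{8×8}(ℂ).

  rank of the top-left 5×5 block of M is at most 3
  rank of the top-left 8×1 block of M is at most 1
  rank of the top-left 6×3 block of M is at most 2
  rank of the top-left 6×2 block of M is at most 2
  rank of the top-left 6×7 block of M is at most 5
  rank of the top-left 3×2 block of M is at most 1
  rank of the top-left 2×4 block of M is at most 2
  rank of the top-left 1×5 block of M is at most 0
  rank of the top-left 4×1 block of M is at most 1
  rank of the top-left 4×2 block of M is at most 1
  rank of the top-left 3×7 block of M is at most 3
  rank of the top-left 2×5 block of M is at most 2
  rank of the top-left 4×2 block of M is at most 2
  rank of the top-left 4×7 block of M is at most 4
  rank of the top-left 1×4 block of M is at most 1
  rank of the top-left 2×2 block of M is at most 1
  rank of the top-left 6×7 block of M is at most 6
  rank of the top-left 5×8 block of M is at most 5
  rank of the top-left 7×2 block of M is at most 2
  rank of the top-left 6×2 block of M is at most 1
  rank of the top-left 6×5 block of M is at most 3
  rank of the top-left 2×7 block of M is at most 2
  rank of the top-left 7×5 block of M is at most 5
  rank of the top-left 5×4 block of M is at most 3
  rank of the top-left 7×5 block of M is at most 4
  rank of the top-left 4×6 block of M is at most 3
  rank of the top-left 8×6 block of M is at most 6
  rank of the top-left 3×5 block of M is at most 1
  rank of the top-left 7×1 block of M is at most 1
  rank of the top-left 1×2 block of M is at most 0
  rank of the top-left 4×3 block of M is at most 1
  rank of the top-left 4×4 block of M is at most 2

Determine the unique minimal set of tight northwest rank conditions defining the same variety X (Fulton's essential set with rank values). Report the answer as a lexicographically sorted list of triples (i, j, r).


The tightest implied rank at each (i,j), from the 32 conditions:

  0 0 0 0 0 1 1 1
  1 1 1 1 1 2 2 2
  1 1 1 1 1 2 3 3
  1 1 1 2 2 3 4 4
  1 1 2 3 3 4 5 5
  1 1 2 3 3 4 5 6
  1 2 3 4 4 5 6 7
  1 2 3 4 5 6 7 8

reading off 1-entries of Δ²R: w = (6, 1, 7, 4, 3, 8, 2, 5).

Rothe diagram D(w) (14 cells), 5 SE-corners (essential conditions):

[(1, 5, 0), (3, 5, 1), (4, 3, 1), (6, 2, 1), (6, 5, 3)]


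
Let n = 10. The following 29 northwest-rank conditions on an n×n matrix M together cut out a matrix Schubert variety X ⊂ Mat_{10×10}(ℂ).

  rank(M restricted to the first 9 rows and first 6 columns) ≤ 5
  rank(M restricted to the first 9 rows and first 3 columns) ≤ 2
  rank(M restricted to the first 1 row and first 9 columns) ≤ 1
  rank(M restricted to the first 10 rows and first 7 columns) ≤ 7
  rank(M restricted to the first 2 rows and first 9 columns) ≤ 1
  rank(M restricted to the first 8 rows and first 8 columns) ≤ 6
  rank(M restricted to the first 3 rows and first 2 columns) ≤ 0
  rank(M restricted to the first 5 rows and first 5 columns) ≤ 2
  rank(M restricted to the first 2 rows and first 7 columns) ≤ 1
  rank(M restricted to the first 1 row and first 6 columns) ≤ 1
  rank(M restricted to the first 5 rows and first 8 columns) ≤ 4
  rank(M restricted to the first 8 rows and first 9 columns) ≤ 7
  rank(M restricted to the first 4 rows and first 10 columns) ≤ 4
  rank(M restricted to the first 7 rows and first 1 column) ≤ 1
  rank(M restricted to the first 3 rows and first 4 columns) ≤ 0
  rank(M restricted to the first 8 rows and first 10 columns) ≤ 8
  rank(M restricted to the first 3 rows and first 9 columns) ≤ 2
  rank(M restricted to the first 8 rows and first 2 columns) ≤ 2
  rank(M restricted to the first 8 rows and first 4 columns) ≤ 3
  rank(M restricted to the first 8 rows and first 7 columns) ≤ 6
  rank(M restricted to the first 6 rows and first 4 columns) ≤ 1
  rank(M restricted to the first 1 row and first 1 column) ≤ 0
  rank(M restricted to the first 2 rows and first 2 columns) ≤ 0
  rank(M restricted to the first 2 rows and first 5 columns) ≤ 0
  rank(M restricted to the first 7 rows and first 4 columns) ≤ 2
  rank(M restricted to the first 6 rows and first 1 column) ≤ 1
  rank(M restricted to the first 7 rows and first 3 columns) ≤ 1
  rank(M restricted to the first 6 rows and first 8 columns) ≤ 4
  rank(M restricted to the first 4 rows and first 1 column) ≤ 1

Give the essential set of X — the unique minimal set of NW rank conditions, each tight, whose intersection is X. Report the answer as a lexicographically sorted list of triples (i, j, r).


Recovering R(i,j) via the rank-extension bound from the 29 conditions:

  0, 0, 0, 0, 0, 1, 1, 1, 1, 1
  0, 0, 0, 0, 0, 1, 1, 1, 1, 2
  0, 0, 0, 0, 1, 2, 2, 2, 2, 3
  1, 1, 1, 1, 2, 3, 3, 3, 3, 4
  1, 1, 1, 1, 2, 3, 4, 4, 4, 5
  1, 1, 1, 1, 2, 3, 4, 4, 5, 6
  1, 1, 1, 2, 3, 4, 5, 5, 6, 7
  1, 2, 2, 3, 4, 5, 6, 6, 7, 8
  1, 2, 2, 3, 4, 5, 6, 7, 8, 9
  1, 2, 3, 4, 5, 6, 7, 8, 9, 10

giving w = (6, 10, 5, 1, 7, 9, 4, 2, 8, 3) via Δ²R.

Rothe diagram D(w) (27 cells), 7 SE-corners (essential conditions):

[(2, 5, 0), (2, 9, 1), (3, 4, 0), (6, 4, 1), (6, 8, 4), (7, 3, 1), (9, 3, 2)]


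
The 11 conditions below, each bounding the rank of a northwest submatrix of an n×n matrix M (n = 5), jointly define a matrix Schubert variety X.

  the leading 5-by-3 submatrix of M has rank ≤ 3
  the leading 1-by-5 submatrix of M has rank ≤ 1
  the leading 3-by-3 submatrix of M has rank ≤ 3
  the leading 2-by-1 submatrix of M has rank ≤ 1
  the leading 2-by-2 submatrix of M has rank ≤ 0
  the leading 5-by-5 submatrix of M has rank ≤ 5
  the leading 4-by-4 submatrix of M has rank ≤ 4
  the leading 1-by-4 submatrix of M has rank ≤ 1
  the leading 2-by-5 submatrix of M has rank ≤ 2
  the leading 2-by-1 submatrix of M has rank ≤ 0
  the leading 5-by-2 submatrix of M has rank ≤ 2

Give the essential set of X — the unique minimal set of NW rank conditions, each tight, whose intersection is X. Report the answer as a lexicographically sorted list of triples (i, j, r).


Reconstructing r_w from the 11 given conditions:

  0 | 0 | 1 | 1 | 1
  0 | 0 | 1 | 2 | 2
  1 | 1 | 2 | 3 | 3
  1 | 2 | 3 | 4 | 4
  1 | 2 | 3 | 4 | 5

second differences of R give the permutation w = (3, 4, 1, 2, 5).

1 SE-corner of the 4-cell Rothe diagram gives Ess(w):

[(2, 2, 0)]


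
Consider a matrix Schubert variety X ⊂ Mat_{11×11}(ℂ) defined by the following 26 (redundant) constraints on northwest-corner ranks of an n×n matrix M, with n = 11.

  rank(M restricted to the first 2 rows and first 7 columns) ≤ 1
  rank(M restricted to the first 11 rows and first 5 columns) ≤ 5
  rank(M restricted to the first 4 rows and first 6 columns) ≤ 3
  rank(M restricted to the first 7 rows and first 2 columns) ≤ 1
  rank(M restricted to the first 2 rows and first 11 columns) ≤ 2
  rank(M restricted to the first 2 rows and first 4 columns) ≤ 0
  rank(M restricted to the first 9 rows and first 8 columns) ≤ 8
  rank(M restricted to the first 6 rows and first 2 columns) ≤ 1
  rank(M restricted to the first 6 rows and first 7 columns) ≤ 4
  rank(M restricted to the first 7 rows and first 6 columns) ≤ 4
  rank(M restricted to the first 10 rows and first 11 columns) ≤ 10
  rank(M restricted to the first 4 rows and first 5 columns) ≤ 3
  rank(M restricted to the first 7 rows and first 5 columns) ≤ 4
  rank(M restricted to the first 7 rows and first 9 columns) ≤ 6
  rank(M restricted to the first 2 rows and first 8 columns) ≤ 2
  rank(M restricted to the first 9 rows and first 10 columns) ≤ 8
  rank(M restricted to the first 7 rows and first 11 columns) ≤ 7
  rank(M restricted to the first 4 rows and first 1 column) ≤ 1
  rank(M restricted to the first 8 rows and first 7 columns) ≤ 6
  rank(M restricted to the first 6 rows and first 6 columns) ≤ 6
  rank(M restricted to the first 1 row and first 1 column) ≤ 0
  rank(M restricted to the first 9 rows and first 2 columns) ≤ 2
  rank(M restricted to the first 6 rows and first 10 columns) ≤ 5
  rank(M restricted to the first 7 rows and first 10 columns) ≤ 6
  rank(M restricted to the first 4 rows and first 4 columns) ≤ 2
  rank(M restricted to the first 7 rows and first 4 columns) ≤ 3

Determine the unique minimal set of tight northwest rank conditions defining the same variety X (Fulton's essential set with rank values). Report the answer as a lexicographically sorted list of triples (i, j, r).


Rank table r_w(11×11) implied by the 26 constraints:

  row 1: 0, 0, 0, 0, 1, 1, 1, 1, 1, 1, 1
  row 2: 0, 0, 0, 0, 1, 1, 1, 2, 2, 2, 2
  row 3: 1, 1, 1, 1, 2, 2, 2, 3, 3, 3, 3
  row 4: 1, 1, 2, 2, 3, 3, 3, 4, 4, 4, 4
  row 5: 1, 1, 2, 3, 4, 4, 4, 5, 5, 5, 5
  row 6: 1, 1, 2, 3, 4, 4, 4, 5, 5, 5, 6
  row 7: 1, 1, 2, 3, 4, 4, 5, 6, 6, 6, 7
  row 8: 1, 2, 3, 4, 5, 5, 6, 7, 7, 7, 8
  row 9: 1, 2, 3, 4, 5, 6, 7, 8, 8, 8, 9
  row 10: 1, 2, 3, 4, 5, 6, 7, 8, 9, 9, 10
  row 11: 1, 2, 3, 4, 5, 6, 7, 8, 9, 10, 11

hence w(1..11) = (5, 8, 1, 3, 4, 11, 7, 2, 6, 9, 10).

ℓ(w)=19; the 6 essential cells (i,j,r):

[(2, 4, 0), (2, 7, 1), (6, 7, 4), (6, 10, 5), (7, 2, 1), (7, 6, 4)]


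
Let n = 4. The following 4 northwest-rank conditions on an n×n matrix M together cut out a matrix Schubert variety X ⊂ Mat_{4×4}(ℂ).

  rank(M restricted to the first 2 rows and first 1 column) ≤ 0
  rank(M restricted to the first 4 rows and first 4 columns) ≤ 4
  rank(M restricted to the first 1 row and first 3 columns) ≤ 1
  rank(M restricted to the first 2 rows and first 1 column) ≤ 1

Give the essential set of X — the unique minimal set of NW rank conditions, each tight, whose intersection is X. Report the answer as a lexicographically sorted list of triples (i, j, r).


Computing R[i][j] = min implied NW-rank bound (n=4, 4 conditions):

  R[1]: 0  1  1  1
  R[2]: 0  1  2  2
  R[3]: 1  2  3  3
  R[4]: 1  2  3  4

reading off 1-entries of Δ²R: w = (2, 3, 1, 4).

D(w) has 2 cells with 1 SE-corner; essential set:

[(2, 1, 0)]


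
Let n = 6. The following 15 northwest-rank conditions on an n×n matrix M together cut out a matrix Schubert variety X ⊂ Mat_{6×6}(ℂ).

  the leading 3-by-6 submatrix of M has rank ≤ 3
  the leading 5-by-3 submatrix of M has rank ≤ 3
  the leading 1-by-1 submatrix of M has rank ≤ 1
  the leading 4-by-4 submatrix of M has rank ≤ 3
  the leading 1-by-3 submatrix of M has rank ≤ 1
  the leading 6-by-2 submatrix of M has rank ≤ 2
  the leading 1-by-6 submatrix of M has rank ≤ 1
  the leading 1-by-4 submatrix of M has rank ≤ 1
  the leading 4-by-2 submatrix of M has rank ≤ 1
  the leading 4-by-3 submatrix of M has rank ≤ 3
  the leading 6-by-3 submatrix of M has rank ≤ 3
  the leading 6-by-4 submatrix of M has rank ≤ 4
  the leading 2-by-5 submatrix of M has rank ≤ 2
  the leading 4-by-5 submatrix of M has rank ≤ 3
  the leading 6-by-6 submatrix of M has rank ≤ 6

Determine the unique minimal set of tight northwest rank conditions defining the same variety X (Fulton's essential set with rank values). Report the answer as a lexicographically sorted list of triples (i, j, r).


Rank table r_w(6×6) implied by the 15 constraints:

  1 1 1 1 1 1
  1 1 2 2 2 2
  1 1 2 3 3 3
  1 1 2 3 3 4
  1 2 3 4 4 5
  1 2 3 4 5 6

so w = (1, 3, 4, 6, 2, 5).

2 SE-corners of the 4-cell Rothe diagram give Ess(w):

[(4, 2, 1), (4, 5, 3)]


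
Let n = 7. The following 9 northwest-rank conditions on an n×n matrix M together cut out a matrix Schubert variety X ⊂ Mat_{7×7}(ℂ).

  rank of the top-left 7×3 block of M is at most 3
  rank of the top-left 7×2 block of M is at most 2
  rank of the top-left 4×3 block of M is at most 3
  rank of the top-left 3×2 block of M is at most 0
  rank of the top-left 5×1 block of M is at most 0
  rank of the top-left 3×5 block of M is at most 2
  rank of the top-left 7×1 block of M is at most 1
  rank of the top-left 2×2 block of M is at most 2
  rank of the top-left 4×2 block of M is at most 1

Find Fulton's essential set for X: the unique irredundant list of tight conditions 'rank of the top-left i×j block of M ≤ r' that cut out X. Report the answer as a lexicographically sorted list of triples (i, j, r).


Propagating the 9 rank bounds to every northwest block:

  row 1: 0 0 1 1 1 1 1
  row 2: 0 0 1 2 2 2 2
  row 3: 0 0 1 2 2 3 3
  row 4: 0 1 2 3 3 4 4
  row 5: 0 1 2 3 4 5 5
  row 6: 1 2 3 4 5 6 6
  row 7: 1 2 3 4 5 6 7

the unique w with this rank table is (3, 4, 6, 2, 5, 1, 7).

3 SE-corners of the 9-cell Rothe diagram give Ess(w):

[(3, 2, 0), (3, 5, 2), (5, 1, 0)]


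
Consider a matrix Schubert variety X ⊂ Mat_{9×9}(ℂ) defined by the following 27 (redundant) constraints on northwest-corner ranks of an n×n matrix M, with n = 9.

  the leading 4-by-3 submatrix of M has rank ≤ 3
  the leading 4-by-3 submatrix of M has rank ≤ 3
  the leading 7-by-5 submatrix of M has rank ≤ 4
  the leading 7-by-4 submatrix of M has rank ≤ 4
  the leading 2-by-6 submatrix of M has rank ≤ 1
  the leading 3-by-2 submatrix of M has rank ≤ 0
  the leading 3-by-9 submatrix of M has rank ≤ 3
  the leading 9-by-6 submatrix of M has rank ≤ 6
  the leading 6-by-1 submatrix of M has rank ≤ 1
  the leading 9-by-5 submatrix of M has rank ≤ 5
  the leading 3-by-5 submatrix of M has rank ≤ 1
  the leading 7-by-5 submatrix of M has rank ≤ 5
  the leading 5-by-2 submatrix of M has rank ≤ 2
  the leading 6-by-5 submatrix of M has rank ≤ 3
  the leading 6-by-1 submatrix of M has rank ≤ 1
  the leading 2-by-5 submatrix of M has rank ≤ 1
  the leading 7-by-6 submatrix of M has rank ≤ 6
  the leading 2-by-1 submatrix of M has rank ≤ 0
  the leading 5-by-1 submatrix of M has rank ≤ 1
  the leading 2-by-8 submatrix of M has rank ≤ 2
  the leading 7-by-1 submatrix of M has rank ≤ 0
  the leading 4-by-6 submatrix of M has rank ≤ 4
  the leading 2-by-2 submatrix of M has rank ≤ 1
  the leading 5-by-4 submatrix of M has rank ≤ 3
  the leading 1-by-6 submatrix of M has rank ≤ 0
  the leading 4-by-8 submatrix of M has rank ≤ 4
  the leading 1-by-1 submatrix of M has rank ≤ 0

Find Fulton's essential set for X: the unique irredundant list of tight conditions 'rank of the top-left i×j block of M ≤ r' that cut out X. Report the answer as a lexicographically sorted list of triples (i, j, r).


Propagating the 27 rank bounds to every northwest block:

  i=1: 0, 0, 0, 0, 0, 0, 1, 1, 1
  i=2: 0, 0, 1, 1, 1, 1, 2, 2, 2
  i=3: 0, 0, 1, 1, 1, 2, 3, 3, 3
  i=4: 0, 1, 2, 2, 2, 3, 4, 4, 4
  i=5: 0, 1, 2, 3, 3, 4, 5, 5, 5
  i=6: 0, 1, 2, 3, 3, 4, 5, 6, 6
  i=7: 0, 1, 2, 3, 4, 5, 6, 7, 7
  i=8: 1, 2, 3, 4, 5, 6, 7, 8, 8
  i=9: 1, 2, 3, 4, 5, 6, 7, 8, 9

so w = (7, 3, 6, 2, 4, 8, 5, 1, 9).

Rothe diagram D(w) (17 cells), 5 SE-corners (essential conditions):

[(1, 6, 0), (3, 2, 0), (3, 5, 1), (6, 5, 3), (7, 1, 0)]


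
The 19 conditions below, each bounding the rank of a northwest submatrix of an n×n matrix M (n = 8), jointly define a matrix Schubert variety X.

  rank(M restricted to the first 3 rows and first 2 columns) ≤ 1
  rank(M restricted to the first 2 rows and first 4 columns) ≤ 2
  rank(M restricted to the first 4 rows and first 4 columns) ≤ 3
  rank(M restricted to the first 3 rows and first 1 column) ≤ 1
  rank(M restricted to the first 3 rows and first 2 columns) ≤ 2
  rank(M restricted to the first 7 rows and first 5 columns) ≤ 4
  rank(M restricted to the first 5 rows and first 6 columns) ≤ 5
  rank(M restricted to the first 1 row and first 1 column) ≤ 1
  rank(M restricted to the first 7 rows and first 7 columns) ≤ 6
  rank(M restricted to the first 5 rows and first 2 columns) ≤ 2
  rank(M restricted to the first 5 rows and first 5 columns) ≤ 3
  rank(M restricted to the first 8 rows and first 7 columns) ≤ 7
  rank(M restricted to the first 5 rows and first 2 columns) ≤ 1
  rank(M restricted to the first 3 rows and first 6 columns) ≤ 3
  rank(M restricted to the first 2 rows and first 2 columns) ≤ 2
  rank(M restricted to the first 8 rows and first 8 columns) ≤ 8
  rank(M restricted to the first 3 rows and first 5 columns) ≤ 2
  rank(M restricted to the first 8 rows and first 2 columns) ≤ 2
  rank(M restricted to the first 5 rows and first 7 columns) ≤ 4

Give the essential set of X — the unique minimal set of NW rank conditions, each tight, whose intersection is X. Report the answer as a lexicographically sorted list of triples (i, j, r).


Rank table r_w(8×8) implied by the 19 constraints:

  1 1 1 1 1 1 1 1
  1 1 2 2 2 2 2 2
  1 1 2 2 2 3 3 3
  1 1 2 3 3 4 4 4
  1 1 2 3 3 4 4 5
  1 2 3 4 4 5 5 6
  1 2 3 4 4 5 6 7
  1 2 3 4 5 6 7 8

hence w(1..8) = (1, 3, 6, 4, 8, 2, 7, 5).

Fulton essential set (5 of the 9 Rothe cells):

[(3, 5, 2), (5, 2, 1), (5, 5, 3), (5, 7, 4), (7, 5, 4)]


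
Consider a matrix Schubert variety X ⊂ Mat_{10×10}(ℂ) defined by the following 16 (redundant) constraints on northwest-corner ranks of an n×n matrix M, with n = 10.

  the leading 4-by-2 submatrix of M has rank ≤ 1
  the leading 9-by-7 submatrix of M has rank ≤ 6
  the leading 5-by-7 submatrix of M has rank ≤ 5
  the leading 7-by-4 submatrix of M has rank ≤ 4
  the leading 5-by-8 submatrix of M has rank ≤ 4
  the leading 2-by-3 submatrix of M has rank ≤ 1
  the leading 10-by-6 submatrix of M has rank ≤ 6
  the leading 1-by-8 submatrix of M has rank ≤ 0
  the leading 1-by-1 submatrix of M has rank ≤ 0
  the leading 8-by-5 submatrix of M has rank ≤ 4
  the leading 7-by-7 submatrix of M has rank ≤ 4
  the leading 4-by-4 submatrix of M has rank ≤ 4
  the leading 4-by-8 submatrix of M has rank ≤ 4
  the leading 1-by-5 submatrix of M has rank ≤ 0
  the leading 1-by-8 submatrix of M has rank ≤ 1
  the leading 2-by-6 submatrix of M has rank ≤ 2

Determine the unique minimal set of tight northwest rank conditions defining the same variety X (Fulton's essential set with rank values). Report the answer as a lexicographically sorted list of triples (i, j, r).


Propagating the 16 rank bounds to every northwest block:

  row 1: 0 0 0 0 0 0 0 0 1 1
  row 2: 1 1 1 1 1 1 1 1 2 2
  row 3: 1 1 2 2 2 2 2 2 3 3
  row 4: 1 1 2 3 3 3 3 3 4 4
  row 5: 1 2 3 4 4 4 4 4 5 5
  row 6: 1 2 3 4 4 4 4 5 6 6
  row 7: 1 2 3 4 4 4 4 5 6 7
  row 8: 1 2 3 4 4 5 5 6 7 8
  row 9: 1 2 3 4 5 6 6 7 8 9
  row 10: 1 2 3 4 5 6 7 8 9 10

so w = (9, 1, 3, 4, 2, 8, 10, 6, 5, 7).

Rothe diagram D(w) (17 cells), 4 SE-corners (essential conditions):

[(1, 8, 0), (4, 2, 1), (7, 7, 4), (8, 5, 4)]


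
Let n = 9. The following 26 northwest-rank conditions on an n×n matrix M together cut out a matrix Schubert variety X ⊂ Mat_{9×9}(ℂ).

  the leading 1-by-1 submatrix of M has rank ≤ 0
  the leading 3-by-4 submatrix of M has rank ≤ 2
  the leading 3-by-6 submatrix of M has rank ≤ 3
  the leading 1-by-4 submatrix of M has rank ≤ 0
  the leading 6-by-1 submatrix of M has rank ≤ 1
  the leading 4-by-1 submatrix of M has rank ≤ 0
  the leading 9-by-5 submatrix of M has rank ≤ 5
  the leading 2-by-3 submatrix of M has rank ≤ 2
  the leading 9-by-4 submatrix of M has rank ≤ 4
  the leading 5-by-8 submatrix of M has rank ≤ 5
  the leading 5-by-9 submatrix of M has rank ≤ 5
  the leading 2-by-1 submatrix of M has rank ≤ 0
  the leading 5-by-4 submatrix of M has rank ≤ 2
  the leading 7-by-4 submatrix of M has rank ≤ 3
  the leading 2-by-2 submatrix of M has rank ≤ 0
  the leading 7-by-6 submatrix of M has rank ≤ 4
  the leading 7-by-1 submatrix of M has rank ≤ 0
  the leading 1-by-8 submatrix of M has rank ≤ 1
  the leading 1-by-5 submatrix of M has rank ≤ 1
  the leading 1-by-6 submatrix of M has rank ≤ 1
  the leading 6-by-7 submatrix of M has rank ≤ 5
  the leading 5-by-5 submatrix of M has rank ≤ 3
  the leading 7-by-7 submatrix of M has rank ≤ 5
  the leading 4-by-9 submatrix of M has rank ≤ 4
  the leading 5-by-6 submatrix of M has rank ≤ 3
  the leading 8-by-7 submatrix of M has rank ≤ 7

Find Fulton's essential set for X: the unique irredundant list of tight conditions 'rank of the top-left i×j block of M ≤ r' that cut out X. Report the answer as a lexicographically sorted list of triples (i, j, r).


Computing R[i][j] = min implied NW-rank bound (n=9, 26 conditions):

  i=1: 0  0  0  0  1  1  1  1  1
  i=2: 0  0  1  1  2  2  2  2  2
  i=3: 0  1  2  2  3  3  3  3  3
  i=4: 0  1  2  2  3  3  4  4  4
  i=5: 0  1  2  2  3  3  4  5  5
  i=6: 0  1  2  3  4  4  5  6  6
  i=7: 0  1  2  3  4  4  5  6  7
  i=8: 1  2  3  4  5  5  6  7  8
  i=9: 1  2  3  4  5  6  7  8  9

hence w(1..9) = (5, 3, 2, 7, 8, 4, 9, 1, 6).

ℓ(w)=16; the 6 essential cells (i,j,r):

[(1, 4, 0), (2, 2, 0), (5, 4, 2), (5, 6, 3), (7, 1, 0), (7, 6, 4)]


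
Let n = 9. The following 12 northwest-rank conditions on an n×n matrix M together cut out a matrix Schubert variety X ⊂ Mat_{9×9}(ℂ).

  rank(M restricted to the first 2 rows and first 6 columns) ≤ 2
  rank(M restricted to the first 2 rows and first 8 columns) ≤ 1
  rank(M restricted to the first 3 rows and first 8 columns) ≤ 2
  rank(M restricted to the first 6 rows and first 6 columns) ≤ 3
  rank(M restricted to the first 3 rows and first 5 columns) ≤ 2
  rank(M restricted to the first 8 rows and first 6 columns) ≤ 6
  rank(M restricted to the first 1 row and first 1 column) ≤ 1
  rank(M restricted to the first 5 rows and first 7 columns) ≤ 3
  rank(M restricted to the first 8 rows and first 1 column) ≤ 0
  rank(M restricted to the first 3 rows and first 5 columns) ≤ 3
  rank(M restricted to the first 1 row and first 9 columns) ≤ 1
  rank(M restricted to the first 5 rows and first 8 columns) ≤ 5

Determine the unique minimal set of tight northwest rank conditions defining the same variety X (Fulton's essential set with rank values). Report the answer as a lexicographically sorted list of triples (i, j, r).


Rank table r_w(9×9) implied by the 12 constraints:

  row 1: 0  1  1  1  1  1  1  1  1
  row 2: 0  1  1  1  1  1  1  1  2
  row 3: 0  1  2  2  2  2  2  2  3
  row 4: 0  1  2  3  3  3  3  3  4
  row 5: 0  1  2  3  3  3  3  4  5
  row 6: 0  1  2  3  3  3  4  5  6
  row 7: 0  1  2  3  4  4  5  6  7
  row 8: 0  1  2  3  4  5  6  7  8
  row 9: 1  2  3  4  5  6  7  8  9

so w = (2, 9, 3, 4, 8, 7, 5, 6, 1).

|D(w)|=19, |Ess(w)|=4:

[(2, 8, 1), (5, 7, 3), (6, 6, 3), (8, 1, 0)]


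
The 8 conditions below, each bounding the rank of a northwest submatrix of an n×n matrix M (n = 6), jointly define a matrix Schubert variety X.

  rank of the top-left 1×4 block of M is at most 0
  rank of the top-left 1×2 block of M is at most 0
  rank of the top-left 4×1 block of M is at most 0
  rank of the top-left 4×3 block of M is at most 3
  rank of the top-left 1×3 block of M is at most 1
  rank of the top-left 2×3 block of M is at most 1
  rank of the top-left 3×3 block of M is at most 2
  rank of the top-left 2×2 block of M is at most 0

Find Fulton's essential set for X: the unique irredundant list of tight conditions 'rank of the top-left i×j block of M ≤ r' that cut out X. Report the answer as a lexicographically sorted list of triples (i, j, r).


Computing R[i][j] = min implied NW-rank bound (n=6, 8 conditions):

  row 1: 0 0 0 0 1 1
  row 2: 0 0 1 1 2 2
  row 3: 0 1 2 2 3 3
  row 4: 0 1 2 3 4 4
  row 5: 1 2 3 4 5 5
  row 6: 1 2 3 4 5 6

second differences of R give the permutation w = (5, 3, 2, 4, 1, 6).

ℓ(w)=8; the 3 essential cells (i,j,r):

[(1, 4, 0), (2, 2, 0), (4, 1, 0)]


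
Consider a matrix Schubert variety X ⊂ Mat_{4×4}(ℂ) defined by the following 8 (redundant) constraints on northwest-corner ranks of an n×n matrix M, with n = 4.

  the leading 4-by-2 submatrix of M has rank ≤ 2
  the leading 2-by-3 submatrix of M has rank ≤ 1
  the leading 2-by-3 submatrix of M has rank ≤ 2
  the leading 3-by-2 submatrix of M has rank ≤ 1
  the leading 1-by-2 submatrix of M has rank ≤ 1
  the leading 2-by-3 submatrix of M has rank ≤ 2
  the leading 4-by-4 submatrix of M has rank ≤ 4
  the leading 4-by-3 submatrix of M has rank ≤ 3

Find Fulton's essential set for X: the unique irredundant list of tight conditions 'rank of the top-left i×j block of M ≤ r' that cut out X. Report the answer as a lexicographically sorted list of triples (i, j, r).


The tightest implied rank at each (i,j), from the 8 conditions:

  i=1: 1 | 1 | 1 | 1
  i=2: 1 | 1 | 1 | 2
  i=3: 1 | 1 | 2 | 3
  i=4: 1 | 2 | 3 | 4

hence w(1..4) = (1, 4, 3, 2).

Fulton essential set (2 of the 3 Rothe cells):

[(2, 3, 1), (3, 2, 1)]


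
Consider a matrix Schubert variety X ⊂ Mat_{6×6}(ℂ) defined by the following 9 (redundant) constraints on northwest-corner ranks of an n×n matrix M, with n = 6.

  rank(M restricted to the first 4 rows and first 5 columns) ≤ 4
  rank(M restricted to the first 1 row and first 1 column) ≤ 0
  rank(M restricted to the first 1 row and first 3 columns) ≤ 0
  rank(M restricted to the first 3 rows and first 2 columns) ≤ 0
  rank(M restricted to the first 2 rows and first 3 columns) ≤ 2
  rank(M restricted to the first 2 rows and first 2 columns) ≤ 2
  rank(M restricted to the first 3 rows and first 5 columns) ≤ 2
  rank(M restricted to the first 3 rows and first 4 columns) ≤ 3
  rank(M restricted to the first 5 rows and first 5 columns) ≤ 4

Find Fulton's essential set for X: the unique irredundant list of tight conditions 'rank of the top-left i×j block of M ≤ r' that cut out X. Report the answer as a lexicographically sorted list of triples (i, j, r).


Recovering R(i,j) via the rank-extension bound from the 9 conditions:

  row 1: 0, 0, 0, 1, 1, 1
  row 2: 0, 0, 1, 2, 2, 2
  row 3: 0, 0, 1, 2, 2, 3
  row 4: 1, 1, 2, 3, 3, 4
  row 5: 1, 2, 3, 4, 4, 5
  row 6: 1, 2, 3, 4, 5, 6

the unique w with this rank table is (4, 3, 6, 1, 2, 5).

|D(w)|=8, |Ess(w)|=3:

[(1, 3, 0), (3, 2, 0), (3, 5, 2)]


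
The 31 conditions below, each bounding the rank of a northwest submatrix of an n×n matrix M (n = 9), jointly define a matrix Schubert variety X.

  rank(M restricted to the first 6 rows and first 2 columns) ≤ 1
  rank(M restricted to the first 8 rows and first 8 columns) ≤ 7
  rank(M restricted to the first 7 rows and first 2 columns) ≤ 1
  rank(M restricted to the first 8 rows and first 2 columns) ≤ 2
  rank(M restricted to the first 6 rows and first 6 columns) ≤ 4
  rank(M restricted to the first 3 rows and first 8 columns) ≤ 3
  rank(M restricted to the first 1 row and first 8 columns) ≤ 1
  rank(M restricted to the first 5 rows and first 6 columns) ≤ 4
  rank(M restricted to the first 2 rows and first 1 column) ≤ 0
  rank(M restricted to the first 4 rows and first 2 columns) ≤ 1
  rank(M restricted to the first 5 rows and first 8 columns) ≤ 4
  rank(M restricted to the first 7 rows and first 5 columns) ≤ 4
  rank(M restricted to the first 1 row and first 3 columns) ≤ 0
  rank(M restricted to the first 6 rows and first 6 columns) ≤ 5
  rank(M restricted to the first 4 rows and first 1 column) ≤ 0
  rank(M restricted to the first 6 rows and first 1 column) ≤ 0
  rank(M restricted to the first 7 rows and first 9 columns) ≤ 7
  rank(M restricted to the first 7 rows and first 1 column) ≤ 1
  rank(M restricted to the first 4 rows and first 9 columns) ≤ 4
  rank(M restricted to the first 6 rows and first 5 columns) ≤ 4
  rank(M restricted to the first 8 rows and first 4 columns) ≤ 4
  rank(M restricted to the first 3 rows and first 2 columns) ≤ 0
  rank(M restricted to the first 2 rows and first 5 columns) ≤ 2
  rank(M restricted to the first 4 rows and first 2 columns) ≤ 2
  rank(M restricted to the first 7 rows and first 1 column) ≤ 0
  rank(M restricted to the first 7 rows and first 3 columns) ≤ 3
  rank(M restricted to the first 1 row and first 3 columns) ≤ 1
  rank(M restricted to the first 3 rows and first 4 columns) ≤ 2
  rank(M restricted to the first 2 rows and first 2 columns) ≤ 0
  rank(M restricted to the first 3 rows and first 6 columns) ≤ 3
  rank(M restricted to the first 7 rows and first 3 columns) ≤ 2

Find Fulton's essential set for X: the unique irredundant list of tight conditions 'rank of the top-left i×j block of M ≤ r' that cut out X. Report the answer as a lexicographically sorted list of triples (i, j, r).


Computing R[i][j] = min implied NW-rank bound (n=9, 31 conditions):

  row 1: 0 | 0 | 0 | 1 | 1 | 1 | 1 | 1 | 1
  row 2: 0 | 0 | 1 | 2 | 2 | 2 | 2 | 2 | 2
  row 3: 0 | 0 | 1 | 2 | 3 | 3 | 3 | 3 | 3
  row 4: 0 | 1 | 2 | 3 | 4 | 4 | 4 | 4 | 4
  row 5: 0 | 1 | 2 | 3 | 4 | 4 | 4 | 4 | 5
  row 6: 0 | 1 | 2 | 3 | 4 | 4 | 5 | 5 | 6
  row 7: 0 | 1 | 2 | 3 | 4 | 5 | 6 | 6 | 7
  row 8: 1 | 2 | 3 | 4 | 5 | 6 | 7 | 7 | 8
  row 9: 1 | 2 | 3 | 4 | 5 | 6 | 7 | 8 | 9

so w = (4, 3, 5, 2, 9, 7, 6, 1, 8).

Fulton essential set (5 of the 15 Rothe cells):

[(1, 3, 0), (3, 2, 0), (5, 8, 4), (6, 6, 4), (7, 1, 0)]


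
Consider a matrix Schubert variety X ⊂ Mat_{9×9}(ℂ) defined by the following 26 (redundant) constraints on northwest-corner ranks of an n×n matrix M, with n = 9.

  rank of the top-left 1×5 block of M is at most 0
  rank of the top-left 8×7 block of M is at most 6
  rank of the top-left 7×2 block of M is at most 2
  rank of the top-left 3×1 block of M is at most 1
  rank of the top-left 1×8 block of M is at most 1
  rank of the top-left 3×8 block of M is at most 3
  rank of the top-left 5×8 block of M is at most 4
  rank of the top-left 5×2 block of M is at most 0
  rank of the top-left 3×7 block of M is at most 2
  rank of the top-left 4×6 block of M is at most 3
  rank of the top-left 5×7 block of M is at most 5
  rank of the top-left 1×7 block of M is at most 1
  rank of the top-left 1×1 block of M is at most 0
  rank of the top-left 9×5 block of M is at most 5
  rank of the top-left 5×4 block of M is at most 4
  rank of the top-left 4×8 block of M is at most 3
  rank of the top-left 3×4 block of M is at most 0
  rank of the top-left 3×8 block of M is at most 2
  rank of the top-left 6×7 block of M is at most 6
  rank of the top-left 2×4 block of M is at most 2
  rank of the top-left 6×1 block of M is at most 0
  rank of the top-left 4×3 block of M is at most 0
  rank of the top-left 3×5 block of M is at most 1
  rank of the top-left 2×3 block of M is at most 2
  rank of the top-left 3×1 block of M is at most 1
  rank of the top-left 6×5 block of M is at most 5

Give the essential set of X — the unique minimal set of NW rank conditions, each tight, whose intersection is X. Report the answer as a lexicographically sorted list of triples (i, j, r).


Reconstructing r_w from the 26 given conditions:

  R[1]: 0 0 0 0 0 1 1 1 1
  R[2]: 0 0 0 0 1 2 2 2 2
  R[3]: 0 0 0 0 1 2 2 2 3
  R[4]: 0 0 0 1 2 3 3 3 4
  R[5]: 0 0 1 2 3 4 4 4 5
  R[6]: 0 1 2 3 4 5 5 5 6
  R[7]: 1 2 3 4 5 6 6 6 7
  R[8]: 1 2 3 4 5 6 6 7 8
  R[9]: 1 2 3 4 5 6 7 8 9

hence w(1..9) = (6, 5, 9, 4, 3, 2, 1, 8, 7).

D(w) has 22 cells with 7 SE-corners; essential set:

[(1, 5, 0), (3, 4, 0), (3, 8, 2), (4, 3, 0), (5, 2, 0), (6, 1, 0), (8, 7, 6)]


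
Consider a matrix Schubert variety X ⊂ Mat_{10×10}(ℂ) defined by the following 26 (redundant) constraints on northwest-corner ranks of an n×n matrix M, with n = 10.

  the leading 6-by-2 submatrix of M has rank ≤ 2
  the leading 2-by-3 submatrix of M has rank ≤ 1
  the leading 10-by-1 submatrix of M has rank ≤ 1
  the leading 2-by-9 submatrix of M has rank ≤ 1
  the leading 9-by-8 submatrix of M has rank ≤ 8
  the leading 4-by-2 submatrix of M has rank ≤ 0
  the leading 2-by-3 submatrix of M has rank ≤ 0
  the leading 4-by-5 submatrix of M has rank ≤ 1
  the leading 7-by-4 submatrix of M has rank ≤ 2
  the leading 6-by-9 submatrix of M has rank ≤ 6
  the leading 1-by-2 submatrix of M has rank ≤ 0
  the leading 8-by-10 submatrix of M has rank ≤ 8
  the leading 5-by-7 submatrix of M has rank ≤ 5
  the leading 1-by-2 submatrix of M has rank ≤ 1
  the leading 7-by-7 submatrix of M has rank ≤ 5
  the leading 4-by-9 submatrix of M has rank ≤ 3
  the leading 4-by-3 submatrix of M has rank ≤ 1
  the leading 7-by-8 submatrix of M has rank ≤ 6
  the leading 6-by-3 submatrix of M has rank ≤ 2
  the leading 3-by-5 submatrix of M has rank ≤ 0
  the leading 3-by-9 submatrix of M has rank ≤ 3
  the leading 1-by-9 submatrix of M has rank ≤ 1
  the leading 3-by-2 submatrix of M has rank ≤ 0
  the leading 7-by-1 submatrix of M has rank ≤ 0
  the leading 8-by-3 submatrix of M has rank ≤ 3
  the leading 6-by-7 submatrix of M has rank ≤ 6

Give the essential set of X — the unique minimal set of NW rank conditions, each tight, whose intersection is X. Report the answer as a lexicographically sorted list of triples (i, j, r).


Computing R[i][j] = min implied NW-rank bound (n=10, 26 conditions):

  R[1]: 0  0  0  0  0  1  1  1  1  1
  R[2]: 0  0  0  0  0  1  1  1  1  2
  R[3]: 0  0  0  0  0  1  2  2  2  3
  R[4]: 0  0  1  1  1  2  3  3  3  4
  R[5]: 0  1  2  2  2  3  4  4  4  5
  R[6]: 0  1  2  2  3  4  5  5  5  6
  R[7]: 0  1  2  2  3  4  5  6  6  7
  R[8]: 1  2  3  3  4  5  6  7  7  8
  R[9]: 1  2  3  4  5  6  7  8  8  9
  R[10]: 1  2  3  4  5  6  7  8  9  10

the unique w with this rank table is (6, 10, 7, 3, 2, 5, 8, 1, 4, 9).

5 SE-corners of the 25-cell Rothe diagram give Ess(w):

[(2, 9, 1), (3, 5, 0), (4, 2, 0), (7, 1, 0), (7, 4, 2)]


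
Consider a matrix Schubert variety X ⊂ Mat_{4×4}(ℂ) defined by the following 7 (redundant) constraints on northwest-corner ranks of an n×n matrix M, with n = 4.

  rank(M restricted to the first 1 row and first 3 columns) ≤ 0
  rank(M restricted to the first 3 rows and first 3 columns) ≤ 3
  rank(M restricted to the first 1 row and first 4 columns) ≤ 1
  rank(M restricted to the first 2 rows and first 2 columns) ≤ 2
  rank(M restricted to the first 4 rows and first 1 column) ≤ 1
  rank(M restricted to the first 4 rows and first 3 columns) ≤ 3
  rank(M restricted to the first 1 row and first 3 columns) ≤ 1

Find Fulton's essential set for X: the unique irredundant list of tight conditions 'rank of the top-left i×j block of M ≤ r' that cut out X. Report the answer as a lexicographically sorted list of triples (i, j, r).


Recovering R(i,j) via the rank-extension bound from the 7 conditions:

  R[1]: 0, 0, 0, 1
  R[2]: 1, 1, 1, 2
  R[3]: 1, 2, 2, 3
  R[4]: 1, 2, 3, 4

second differences of R give the permutation w = (4, 1, 2, 3).

1 SE-corner of the 3-cell Rothe diagram gives Ess(w):

[(1, 3, 0)]


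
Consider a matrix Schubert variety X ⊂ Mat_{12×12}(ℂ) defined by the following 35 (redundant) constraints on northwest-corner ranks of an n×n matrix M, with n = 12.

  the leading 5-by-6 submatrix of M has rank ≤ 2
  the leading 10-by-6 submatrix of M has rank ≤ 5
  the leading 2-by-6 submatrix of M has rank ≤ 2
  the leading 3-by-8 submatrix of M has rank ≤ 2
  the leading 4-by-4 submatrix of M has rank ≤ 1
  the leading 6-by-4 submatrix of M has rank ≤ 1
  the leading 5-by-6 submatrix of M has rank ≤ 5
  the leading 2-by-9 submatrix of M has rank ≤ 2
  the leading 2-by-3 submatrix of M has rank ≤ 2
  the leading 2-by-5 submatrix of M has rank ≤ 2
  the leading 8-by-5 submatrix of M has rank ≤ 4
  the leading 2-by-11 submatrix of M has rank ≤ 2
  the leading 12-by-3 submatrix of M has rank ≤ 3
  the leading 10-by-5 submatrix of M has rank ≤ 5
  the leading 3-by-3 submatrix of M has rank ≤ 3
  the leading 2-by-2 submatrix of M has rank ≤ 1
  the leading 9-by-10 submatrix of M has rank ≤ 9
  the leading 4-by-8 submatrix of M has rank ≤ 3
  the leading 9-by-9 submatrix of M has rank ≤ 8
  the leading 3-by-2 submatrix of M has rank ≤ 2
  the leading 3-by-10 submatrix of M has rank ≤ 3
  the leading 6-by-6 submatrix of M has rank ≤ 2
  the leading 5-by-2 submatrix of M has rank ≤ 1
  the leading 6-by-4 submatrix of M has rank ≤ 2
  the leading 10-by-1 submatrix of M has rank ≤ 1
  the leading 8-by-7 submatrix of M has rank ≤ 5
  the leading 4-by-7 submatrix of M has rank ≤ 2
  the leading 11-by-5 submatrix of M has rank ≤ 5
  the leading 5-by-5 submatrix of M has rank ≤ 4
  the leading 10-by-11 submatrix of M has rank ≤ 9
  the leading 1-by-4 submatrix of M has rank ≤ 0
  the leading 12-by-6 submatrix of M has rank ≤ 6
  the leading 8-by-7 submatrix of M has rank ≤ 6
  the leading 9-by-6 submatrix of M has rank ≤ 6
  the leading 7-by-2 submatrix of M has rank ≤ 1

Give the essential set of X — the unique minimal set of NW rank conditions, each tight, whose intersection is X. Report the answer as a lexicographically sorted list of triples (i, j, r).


Rank table r_w(12×12) implied by the 35 constraints:

  0, 0, 0, 0, 1, 1, 1, 1, 1, 1, 1, 1
  1, 1, 1, 1, 2, 2, 2, 2, 2, 2, 2, 2
  1, 1, 1, 1, 2, 2, 2, 2, 3, 3, 3, 3
  1, 1, 1, 1, 2, 2, 2, 3, 4, 4, 4, 4
  1, 1, 1, 1, 2, 2, 3, 4, 5, 5, 5, 5
  1, 1, 1, 1, 2, 2, 3, 4, 5, 6, 6, 6
  1, 1, 2, 2, 3, 3, 4, 5, 6, 7, 7, 7
  1, 2, 3, 3, 4, 4, 5, 6, 7, 8, 8, 8
  1, 2, 3, 4, 5, 5, 6, 7, 8, 9, 9, 9
  1, 2, 3, 4, 5, 5, 6, 7, 8, 9, 9, 10
  1, 2, 3, 4, 5, 6, 7, 8, 9, 10, 10, 11
  1, 2, 3, 4, 5, 6, 7, 8, 9, 10, 11, 12

so w = (5, 1, 9, 8, 7, 10, 3, 2, 4, 12, 6, 11).

D(w) has 26 cells with 8 SE-corners; essential set:

[(1, 4, 0), (3, 8, 2), (4, 7, 2), (6, 4, 1), (6, 6, 2), (7, 2, 1), (10, 6, 5), (10, 11, 9)]


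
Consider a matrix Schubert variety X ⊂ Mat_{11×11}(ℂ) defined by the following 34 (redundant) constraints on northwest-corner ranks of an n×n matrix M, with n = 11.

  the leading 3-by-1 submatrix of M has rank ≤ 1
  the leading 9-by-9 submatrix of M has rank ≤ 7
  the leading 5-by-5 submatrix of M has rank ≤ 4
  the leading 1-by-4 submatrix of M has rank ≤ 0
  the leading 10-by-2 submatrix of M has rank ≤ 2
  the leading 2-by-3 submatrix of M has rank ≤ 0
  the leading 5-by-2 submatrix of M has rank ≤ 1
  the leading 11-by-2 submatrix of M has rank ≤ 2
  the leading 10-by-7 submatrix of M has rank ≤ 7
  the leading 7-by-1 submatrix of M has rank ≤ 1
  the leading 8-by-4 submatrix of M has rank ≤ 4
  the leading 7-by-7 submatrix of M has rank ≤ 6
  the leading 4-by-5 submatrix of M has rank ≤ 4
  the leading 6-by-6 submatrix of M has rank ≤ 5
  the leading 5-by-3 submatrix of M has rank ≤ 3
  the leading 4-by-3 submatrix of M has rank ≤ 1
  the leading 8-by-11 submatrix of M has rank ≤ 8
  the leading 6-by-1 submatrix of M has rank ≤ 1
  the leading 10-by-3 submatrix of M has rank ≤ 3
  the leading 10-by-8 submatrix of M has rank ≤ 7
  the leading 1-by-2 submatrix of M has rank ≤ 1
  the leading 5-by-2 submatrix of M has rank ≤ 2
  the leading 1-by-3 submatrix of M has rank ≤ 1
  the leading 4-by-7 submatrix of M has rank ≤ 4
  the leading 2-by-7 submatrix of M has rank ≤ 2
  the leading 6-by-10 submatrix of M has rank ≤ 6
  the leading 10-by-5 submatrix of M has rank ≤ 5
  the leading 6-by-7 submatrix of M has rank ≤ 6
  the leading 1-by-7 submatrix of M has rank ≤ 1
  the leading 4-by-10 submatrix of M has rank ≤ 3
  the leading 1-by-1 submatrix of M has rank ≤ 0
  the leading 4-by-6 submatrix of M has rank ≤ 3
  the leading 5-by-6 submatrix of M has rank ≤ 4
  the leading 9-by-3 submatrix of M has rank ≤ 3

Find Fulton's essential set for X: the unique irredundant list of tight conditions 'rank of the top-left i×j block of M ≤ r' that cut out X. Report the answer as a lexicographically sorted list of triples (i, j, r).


Computing R[i][j] = min implied NW-rank bound (n=11, 34 conditions):

  0, 0, 0, 0, 1, 1, 1, 1, 1, 1, 1
  0, 0, 0, 1, 2, 2, 2, 2, 2, 2, 2
  1, 1, 1, 2, 3, 3, 3, 3, 3, 3, 3
  1, 1, 1, 2, 3, 3, 3, 3, 3, 3, 4
  1, 1, 2, 3, 4, 4, 4, 4, 4, 4, 5
  1, 2, 3, 4, 5, 5, 5, 5, 5, 5, 6
  1, 2, 3, 4, 5, 6, 6, 6, 6, 6, 7
  1, 2, 3, 4, 5, 6, 7, 7, 7, 7, 8
  1, 2, 3, 4, 5, 6, 7, 7, 7, 8, 9
  1, 2, 3, 4, 5, 6, 7, 7, 8, 9, 10
  1, 2, 3, 4, 5, 6, 7, 8, 9, 10, 11

hence w(1..11) = (5, 4, 1, 11, 3, 2, 6, 7, 10, 9, 8).

Rothe diagram D(w) (18 cells), 7 SE-corners (essential conditions):

[(1, 4, 0), (2, 3, 0), (4, 3, 1), (4, 10, 3), (5, 2, 1), (9, 9, 7), (10, 8, 7)]
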